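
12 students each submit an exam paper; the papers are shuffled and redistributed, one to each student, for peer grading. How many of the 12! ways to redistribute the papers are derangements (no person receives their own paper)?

The subfactorial !12 = [12!/e] (nearest integer).
12! = 479001600, and 479001600/e ≈ 176214840.93, so !12 = 176214841.

176214841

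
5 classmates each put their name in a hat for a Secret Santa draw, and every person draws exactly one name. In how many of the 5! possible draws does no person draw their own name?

44

!5 is the nearest integer to 5!/e.
5! = 120, and 120/e ≈ 44.15, so !5 = 44.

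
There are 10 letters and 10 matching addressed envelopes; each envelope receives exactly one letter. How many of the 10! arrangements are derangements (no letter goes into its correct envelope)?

The number of derangements of 10 is !10 = Σ_{k=0}^{10} (-1)^k·10!/k!
= 10! - 10!/1! + 10!/2! - 10!/3! + 10!/4! - 10!/5! + 10!/6! - 10!/7! + 10!/8! - 10!/9! + 10!/10!
= 3628800 - 3628800 + 1814400 - 604800 + 151200 - 30240 + 5040 - 720 + 90 - 10 + 1
= 1334961

1334961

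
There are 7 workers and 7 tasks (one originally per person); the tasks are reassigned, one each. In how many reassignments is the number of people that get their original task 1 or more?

# with exactly i fixed is C(7,i)·!(7-i); sum over i=1..7:
  i=1: C(7,1)·!6 = 7·265 = 1855
  i=2: C(7,2)·!5 = 21·44 = 924
  i=3: C(7,3)·!4 = 35·9 = 315
  i=4: C(7,4)·!3 = 35·2 = 70
  i=5: C(7,5)·!2 = 21·1 = 21
  i=6: C(7,6)·!1 = 7·0 = 0
  i=7: C(7,7)·!0 = 1·1 = 1
Total = 3186.

3186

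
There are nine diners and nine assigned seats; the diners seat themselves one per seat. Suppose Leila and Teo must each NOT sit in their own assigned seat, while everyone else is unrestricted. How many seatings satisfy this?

Let A_j be the event that the j-th constrained one is fixed. By inclusion-exclusion over the 2 events:
Σ_{j=0}^{2} (-1)^j C(2,j)(9-j)!
= C(2,0)·9! - C(2,1)·8! + C(2,2)·7!
= 362880 - 80640 + 5040
= 287280

287280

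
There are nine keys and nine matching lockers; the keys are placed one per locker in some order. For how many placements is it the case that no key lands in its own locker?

133496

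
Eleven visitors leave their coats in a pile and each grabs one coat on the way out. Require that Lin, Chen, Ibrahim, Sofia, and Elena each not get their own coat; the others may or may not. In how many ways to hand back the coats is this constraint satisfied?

25022880

Inclusion-exclusion on the 5 forbidden self-matches:
Σ_{j=0}^{5} (-1)^j C(5,j)(11-j)!
= C(5,0)·11! - C(5,1)·10! + C(5,2)·9! - C(5,3)·8! + C(5,4)·7! - C(5,5)·6!
= 39916800 - 18144000 + 3628800 - 403200 + 25200 - 720
= 25022880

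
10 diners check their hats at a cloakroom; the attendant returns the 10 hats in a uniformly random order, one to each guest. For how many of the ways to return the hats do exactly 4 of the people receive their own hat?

Pick the 4 fixed positions: C(10,4) = 210 ways.
The other 6 form a derangement: !6 = 265.
Total: 210 × 265 = 55650.

55650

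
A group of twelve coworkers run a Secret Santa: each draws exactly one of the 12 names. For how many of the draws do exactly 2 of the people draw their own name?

88107426

Pick the 2 fixed positions: C(12,2) = 66 ways.
The remaining 10 must be deranged: !10 = 1334961.
Total: 66 × 1334961 = 88107426.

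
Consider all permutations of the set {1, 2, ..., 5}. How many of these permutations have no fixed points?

!5 = 5! · Σ_{k=0}^{5} (-1)^k/k!
= 5! - 5!/1! + 5!/2! - 5!/3! + 5!/4! - 5!/5!
= 120 - 120 + 60 - 20 + 5 - 1
= 44

44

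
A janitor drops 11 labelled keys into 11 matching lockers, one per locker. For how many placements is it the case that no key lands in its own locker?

14684570

!11 = 11! · Σ_{k=0}^{11} (-1)^k/k!
= 11! - 11!/1! + 11!/2! - 11!/3! + 11!/4! - 11!/5! + 11!/6! - 11!/7! + 11!/8! - 11!/9! + 11!/10! - 11!/11!
= 39916800 - 39916800 + 19958400 - 6652800 + 1663200 - 332640 + 55440 - 7920 + 990 - 110 + 11 - 1
= 14684570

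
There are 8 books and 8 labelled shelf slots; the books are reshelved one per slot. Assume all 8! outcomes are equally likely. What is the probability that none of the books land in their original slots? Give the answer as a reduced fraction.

Favorable outcomes: !8 = 14833.
Total outcomes: 8! = 40320.
Probability = 14833/40320 = 2119/5760.

2119/5760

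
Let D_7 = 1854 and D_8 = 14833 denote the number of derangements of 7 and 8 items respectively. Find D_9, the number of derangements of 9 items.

133496

D_9 = (9-1)·(D_8 + D_7) = 8·(14833 + 1854) = 8·16687 = 133496.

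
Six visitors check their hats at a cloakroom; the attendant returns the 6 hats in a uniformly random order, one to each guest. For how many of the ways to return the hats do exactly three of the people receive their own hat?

40

Choose which 3 of the 6 are fixed: C(6,3) = 20.
The remaining 3 must be deranged: !3 = 2.
Total: 20 × 2 = 40.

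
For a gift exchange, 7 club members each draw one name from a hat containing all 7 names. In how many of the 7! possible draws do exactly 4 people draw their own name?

Pick the 4 fixed positions: C(7,4) = 35 ways.
The other 3 form a derangement: !3 = 2.
Total: 35 × 2 = 70.

70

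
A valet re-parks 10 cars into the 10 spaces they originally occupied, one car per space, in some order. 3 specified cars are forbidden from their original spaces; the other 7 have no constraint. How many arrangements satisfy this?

Let A_j be the event that the j-th constrained one is fixed. By inclusion-exclusion over the 3 events:
Σ_{j=0}^{3} (-1)^j C(3,j)(10-j)!
= C(3,0)·10! - C(3,1)·9! + C(3,2)·8! - C(3,3)·7!
= 3628800 - 1088640 + 120960 - 5040
= 2656080

2656080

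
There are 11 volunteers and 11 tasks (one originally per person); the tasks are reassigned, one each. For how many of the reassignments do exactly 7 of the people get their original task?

2970

Choose which 7 of the 11 are fixed: C(11,7) = 330.
The other 4 form a derangement: !4 = 9.
Total: 330 × 9 = 2970.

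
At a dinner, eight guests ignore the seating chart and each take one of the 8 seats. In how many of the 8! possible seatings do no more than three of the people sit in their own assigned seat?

Sum C(8,i)·!(8-i) for i = 0..3:
  i=0: C(8,0)·!8 = 1·14833 = 14833
  i=1: C(8,1)·!7 = 8·1854 = 14832
  i=2: C(8,2)·!6 = 28·265 = 7420
  i=3: C(8,3)·!5 = 56·44 = 2464
Total = 39549.

39549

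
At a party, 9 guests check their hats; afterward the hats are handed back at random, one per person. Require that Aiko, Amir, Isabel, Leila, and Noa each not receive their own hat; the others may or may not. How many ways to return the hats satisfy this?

Inclusion-exclusion on the 5 forbidden self-matches:
Σ_{j=0}^{5} (-1)^j C(5,j)(9-j)!
= C(5,0)·9! - C(5,1)·8! + C(5,2)·7! - C(5,3)·6! + C(5,4)·5! - C(5,5)·4!
= 362880 - 201600 + 50400 - 7200 + 600 - 24
= 205056

205056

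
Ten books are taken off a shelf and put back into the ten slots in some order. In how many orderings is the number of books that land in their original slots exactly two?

667485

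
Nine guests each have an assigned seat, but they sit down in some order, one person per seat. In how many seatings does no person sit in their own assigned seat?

!9 = 9! · Σ_{k=0}^{9} (-1)^k/k!
= 9! - 9!/1! + 9!/2! - 9!/3! + 9!/4! - 9!/5! + 9!/6! - 9!/7! + 9!/8! - 9!/9!
= 362880 - 362880 + 181440 - 60480 + 15120 - 3024 + 504 - 72 + 9 - 1
= 133496

133496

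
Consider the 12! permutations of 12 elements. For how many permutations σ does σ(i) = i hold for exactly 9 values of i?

440

Choose which 9 of the 12 are fixed: C(12,9) = 220.
The remaining 3 must be deranged: !3 = 2.
Total: 220 × 2 = 440.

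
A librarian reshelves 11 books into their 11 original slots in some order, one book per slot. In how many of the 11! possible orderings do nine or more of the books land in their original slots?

56

# with exactly i fixed is C(11,i)·!(11-i); sum over i=9..11:
  i=9: C(11,9)·!2 = 55·1 = 55
  i=10: C(11,10)·!1 = 11·0 = 0
  i=11: C(11,11)·!0 = 1·1 = 1
Total = 56.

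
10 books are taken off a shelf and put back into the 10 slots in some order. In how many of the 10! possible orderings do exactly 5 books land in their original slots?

Pick the 5 fixed positions: C(10,5) = 252 ways.
The other 5 form a derangement: !5 = 44.
Total: 252 × 44 = 11088.

11088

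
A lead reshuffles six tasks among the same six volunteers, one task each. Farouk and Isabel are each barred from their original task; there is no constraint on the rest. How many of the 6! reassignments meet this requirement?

504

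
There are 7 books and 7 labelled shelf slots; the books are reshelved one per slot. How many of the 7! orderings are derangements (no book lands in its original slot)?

1854

Use !n = (n-1)(!(n-1) + !(n-2)).
!7 = 6·(265 + 44) = 6·309 = 1854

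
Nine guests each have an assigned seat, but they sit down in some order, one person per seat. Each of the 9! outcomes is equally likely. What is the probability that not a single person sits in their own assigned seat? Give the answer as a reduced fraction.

16687/45360

Favorable outcomes: !9 = 133496.
Total outcomes: 9! = 362880.
Probability = 133496/362880 = 16687/45360.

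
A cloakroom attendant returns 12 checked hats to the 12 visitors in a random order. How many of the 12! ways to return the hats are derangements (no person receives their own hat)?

176214841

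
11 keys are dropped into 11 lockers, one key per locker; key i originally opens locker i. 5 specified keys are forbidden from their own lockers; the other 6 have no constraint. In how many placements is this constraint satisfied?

Let A_j be the event that the j-th constrained one is fixed. By inclusion-exclusion over the 5 events:
Σ_{j=0}^{5} (-1)^j C(5,j)(11-j)!
= C(5,0)·11! - C(5,1)·10! + C(5,2)·9! - C(5,3)·8! + C(5,4)·7! - C(5,5)·6!
= 39916800 - 18144000 + 3628800 - 403200 + 25200 - 720
= 25022880

25022880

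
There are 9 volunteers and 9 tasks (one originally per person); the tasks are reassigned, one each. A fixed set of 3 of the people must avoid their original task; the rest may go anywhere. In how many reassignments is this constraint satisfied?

256320

Inclusion-exclusion on the 3 forbidden self-matches:
Σ_{j=0}^{3} (-1)^j C(3,j)(9-j)!
= C(3,0)·9! - C(3,1)·8! + C(3,2)·7! - C(3,3)·6!
= 362880 - 120960 + 15120 - 720
= 256320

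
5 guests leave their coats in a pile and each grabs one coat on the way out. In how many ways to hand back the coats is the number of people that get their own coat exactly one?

Choose which one of the 5 is fixed: C(5,1) = 5.
The remaining 4 must be deranged: !4 = 9.
Total: 5 × 9 = 45.

45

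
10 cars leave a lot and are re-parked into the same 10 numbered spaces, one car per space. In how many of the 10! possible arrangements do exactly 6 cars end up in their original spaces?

1890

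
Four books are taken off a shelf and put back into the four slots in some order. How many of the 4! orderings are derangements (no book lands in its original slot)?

9

By inclusion-exclusion, !4 = Σ (-1)^k · 4!/k! for k=0..4
= 4! - 4!/1! + 4!/2! - 4!/3! + 4!/4!
= 24 - 24 + 12 - 4 + 1
= 9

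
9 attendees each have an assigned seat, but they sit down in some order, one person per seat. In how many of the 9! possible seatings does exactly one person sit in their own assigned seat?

Pick the single fixed position: C(9,1) = 9 ways.
The other 8 form a derangement: !8 = 14833.
Total: 9 × 14833 = 133497.

133497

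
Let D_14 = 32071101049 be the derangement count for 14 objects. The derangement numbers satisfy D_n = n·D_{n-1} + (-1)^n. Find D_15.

481066515734

D_15 = 15·32071101049 - 1 = 481066515734.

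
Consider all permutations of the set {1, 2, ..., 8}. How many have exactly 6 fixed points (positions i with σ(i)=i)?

Choose which 6 of the 8 are fixed: C(8,6) = 28.
The remaining 2 must be deranged: !2 = 1.
Total: 28 × 1 = 28.

28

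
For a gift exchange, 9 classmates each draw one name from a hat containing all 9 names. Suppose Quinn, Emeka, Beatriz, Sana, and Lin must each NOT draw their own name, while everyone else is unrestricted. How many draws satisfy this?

205056

Inclusion-exclusion on the 5 forbidden self-matches:
Σ_{j=0}^{5} (-1)^j C(5,j)(9-j)!
= C(5,0)·9! - C(5,1)·8! + C(5,2)·7! - C(5,3)·6! + C(5,4)·5! - C(5,5)·4!
= 362880 - 201600 + 50400 - 7200 + 600 - 24
= 205056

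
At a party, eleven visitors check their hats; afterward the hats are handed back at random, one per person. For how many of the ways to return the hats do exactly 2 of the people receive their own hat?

Choose which 2 of the 11 are fixed: C(11,2) = 55.
The remaining 9 must be deranged: !9 = 133496.
Total: 55 × 133496 = 7342280.

7342280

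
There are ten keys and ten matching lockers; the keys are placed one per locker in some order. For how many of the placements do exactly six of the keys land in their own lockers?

Pick the 6 fixed positions: C(10,6) = 210 ways.
The other 4 form a derangement: !4 = 9.
Total: 210 × 9 = 1890.

1890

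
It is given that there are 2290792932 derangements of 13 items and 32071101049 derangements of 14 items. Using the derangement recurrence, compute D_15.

481066515734

D_15 = (15-1)·(D_14 + D_13) = 14·(32071101049 + 2290792932) = 14·34361893981 = 481066515734.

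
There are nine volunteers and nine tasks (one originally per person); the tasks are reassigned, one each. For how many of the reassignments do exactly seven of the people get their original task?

Choose which 7 of the 9 are fixed: C(9,7) = 36.
The other 2 form a derangement: !2 = 1.
Total: 36 × 1 = 36.

36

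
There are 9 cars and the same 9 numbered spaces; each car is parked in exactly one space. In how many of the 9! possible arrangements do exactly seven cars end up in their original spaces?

Choose which 7 of the 9 are fixed: C(9,7) = 36.
The remaining 2 must be deranged: !2 = 1.
Total: 36 × 1 = 36.

36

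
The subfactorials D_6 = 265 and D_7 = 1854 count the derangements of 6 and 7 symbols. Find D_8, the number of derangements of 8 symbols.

14833

D_8 = (8-1)·(D_7 + D_6) = 7·(1854 + 265) = 7·2119 = 14833.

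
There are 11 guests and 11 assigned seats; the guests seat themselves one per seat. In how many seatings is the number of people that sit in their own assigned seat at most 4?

# with exactly i fixed is C(11,i)·!(11-i); sum over i=0..4:
  i=0: C(11,0)·!11 = 1·14684570 = 14684570
  i=1: C(11,1)·!10 = 11·1334961 = 14684571
  i=2: C(11,2)·!9 = 55·133496 = 7342280
  i=3: C(11,3)·!8 = 165·14833 = 2447445
  i=4: C(11,4)·!7 = 330·1854 = 611820
Total = 39770686.

39770686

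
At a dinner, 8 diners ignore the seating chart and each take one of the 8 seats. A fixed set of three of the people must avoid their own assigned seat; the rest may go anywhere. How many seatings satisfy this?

27240

Inclusion-exclusion on the 3 forbidden self-matches:
Σ_{j=0}^{3} (-1)^j C(3,j)(8-j)!
= C(3,0)·8! - C(3,1)·7! + C(3,2)·6! - C(3,3)·5!
= 40320 - 15120 + 2160 - 120
= 27240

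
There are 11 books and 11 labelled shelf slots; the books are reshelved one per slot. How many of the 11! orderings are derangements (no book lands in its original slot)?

14684570

Use !n = (n-1)(!(n-1) + !(n-2)).
!11 = 10·(1334961 + 133496) = 10·1468457 = 14684570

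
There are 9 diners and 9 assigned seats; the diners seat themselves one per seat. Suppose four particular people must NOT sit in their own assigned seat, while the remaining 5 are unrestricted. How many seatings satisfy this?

229080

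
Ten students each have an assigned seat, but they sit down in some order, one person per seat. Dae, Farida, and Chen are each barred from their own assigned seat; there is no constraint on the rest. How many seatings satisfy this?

2656080

Let A_j be the event that the j-th constrained one is fixed. By inclusion-exclusion over the 3 events:
Σ_{j=0}^{3} (-1)^j C(3,j)(10-j)!
= C(3,0)·10! - C(3,1)·9! + C(3,2)·8! - C(3,3)·7!
= 3628800 - 1088640 + 120960 - 5040
= 2656080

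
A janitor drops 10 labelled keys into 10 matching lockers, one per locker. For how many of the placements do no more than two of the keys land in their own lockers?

3337406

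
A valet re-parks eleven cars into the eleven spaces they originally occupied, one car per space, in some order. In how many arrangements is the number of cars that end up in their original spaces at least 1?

# with exactly i fixed is C(11,i)·!(11-i); sum over i=1..11:
  i=1: C(11,1)·!10 = 11·1334961 = 14684571
  i=2: C(11,2)·!9 = 55·133496 = 7342280
  i=3: C(11,3)·!8 = 165·14833 = 2447445
  i=4: C(11,4)·!7 = 330·1854 = 611820
  i=5: C(11,5)·!6 = 462·265 = 122430
  i=6: C(11,6)·!5 = 462·44 = 20328
  i=7: C(11,7)·!4 = 330·9 = 2970
  i=8: C(11,8)·!3 = 165·2 = 330
  i=9: C(11,9)·!2 = 55·1 = 55
  i=10: C(11,10)·!1 = 11·0 = 0
  i=11: C(11,11)·!0 = 1·1 = 1
Total = 25232230.

25232230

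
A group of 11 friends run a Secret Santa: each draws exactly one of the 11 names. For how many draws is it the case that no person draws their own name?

14684570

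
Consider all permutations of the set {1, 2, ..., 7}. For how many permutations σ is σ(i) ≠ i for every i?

!7 is the nearest integer to 7!/e.
7! = 5040, and 5040/e ≈ 1854.11, so !7 = 1854.

1854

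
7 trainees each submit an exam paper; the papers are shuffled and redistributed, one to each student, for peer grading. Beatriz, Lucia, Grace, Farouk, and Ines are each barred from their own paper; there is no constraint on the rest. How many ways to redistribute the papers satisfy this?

Let A_j be the event that the j-th constrained one is fixed. By inclusion-exclusion over the 5 events:
Σ_{j=0}^{5} (-1)^j C(5,j)(7-j)!
= C(5,0)·7! - C(5,1)·6! + C(5,2)·5! - C(5,3)·4! + C(5,4)·3! - C(5,5)·2!
= 5040 - 3600 + 1200 - 240 + 30 - 2
= 2428

2428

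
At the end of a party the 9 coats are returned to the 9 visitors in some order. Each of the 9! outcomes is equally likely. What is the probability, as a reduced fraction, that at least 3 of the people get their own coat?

29143/362880

Favorable outcomes: Σ_{i≥3} C(9,i)·!(9-i) = 84·265 + 126·44 + 126·9 + 84·2 + 36·1 + 9·0 + 1·1 = 29143.
Total outcomes: 9! = 362880.
Probability = 29143/362880 = 29143/362880.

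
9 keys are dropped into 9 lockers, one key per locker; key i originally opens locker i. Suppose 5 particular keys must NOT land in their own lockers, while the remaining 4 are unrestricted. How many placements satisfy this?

205056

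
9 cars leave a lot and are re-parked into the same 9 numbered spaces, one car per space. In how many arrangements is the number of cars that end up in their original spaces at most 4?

361541

Sum C(9,i)·!(9-i) for i = 0..4:
  i=0: C(9,0)·!9 = 1·133496 = 133496
  i=1: C(9,1)·!8 = 9·14833 = 133497
  i=2: C(9,2)·!7 = 36·1854 = 66744
  i=3: C(9,3)·!6 = 84·265 = 22260
  i=4: C(9,4)·!5 = 126·44 = 5544
Total = 361541.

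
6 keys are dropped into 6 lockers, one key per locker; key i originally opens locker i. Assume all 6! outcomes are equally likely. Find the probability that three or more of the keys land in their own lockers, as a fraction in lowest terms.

7/90

Favorable outcomes: Σ_{i≥3} C(6,i)·!(6-i) = 20·2 + 15·1 + 6·0 + 1·1 = 56.
Total outcomes: 6! = 720.
Probability = 56/720 = 7/90.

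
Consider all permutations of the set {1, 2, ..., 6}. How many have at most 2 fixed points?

664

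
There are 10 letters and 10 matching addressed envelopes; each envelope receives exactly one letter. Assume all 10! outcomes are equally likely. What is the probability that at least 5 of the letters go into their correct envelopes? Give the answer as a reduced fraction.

Favorable outcomes: Σ_{i≥5} C(10,i)·!(10-i) = 252·44 + 210·9 + 120·2 + 45·1 + 10·0 + 1·1 = 13264.
Total outcomes: 10! = 3628800.
Probability = 13264/3628800 = 829/226800.

829/226800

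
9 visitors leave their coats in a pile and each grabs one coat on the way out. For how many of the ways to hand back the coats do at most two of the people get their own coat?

333737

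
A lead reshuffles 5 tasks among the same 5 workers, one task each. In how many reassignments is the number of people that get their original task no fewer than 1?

76

# with exactly i fixed is C(5,i)·!(5-i); sum over i=1..5:
  i=1: C(5,1)·!4 = 5·9 = 45
  i=2: C(5,2)·!3 = 10·2 = 20
  i=3: C(5,3)·!2 = 10·1 = 10
  i=4: C(5,4)·!1 = 5·0 = 0
  i=5: C(5,5)·!0 = 1·1 = 1
Total = 76.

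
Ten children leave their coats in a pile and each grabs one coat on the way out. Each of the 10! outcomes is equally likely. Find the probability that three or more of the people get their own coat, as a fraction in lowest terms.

145697/1814400

Favorable outcomes: Σ_{i≥3} C(10,i)·!(10-i) = 120·1854 + 210·265 + 252·44 + 210·9 + 120·2 + 45·1 + 10·0 + 1·1 = 291394.
Total outcomes: 10! = 3628800.
Probability = 291394/3628800 = 145697/1814400.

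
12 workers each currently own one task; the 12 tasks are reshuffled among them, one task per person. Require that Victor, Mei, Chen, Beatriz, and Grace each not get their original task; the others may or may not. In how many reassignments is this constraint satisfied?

Let A_j be the event that the j-th constrained one is fixed. By inclusion-exclusion over the 5 events:
Σ_{j=0}^{5} (-1)^j C(5,j)(12-j)!
= C(5,0)·12! - C(5,1)·11! + C(5,2)·10! - C(5,3)·9! + C(5,4)·8! - C(5,5)·7!
= 479001600 - 199584000 + 36288000 - 3628800 + 201600 - 5040
= 312273360

312273360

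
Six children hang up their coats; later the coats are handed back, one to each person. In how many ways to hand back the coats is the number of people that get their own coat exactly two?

Pick the 2 fixed positions: C(6,2) = 15 ways.
The other 4 form a derangement: !4 = 9.
Total: 15 × 9 = 135.

135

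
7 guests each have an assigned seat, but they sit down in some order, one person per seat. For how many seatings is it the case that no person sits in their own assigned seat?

1854

Recurrence: !7 = 6·(!6 + !5).
!7 = 6·(265 + 44) = 6·309 = 1854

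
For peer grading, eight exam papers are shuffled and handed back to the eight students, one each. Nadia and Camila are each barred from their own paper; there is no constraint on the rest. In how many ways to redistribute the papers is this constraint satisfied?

Inclusion-exclusion on the 2 forbidden self-matches:
Σ_{j=0}^{2} (-1)^j C(2,j)(8-j)!
= C(2,0)·8! - C(2,1)·7! + C(2,2)·6!
= 40320 - 10080 + 720
= 30960

30960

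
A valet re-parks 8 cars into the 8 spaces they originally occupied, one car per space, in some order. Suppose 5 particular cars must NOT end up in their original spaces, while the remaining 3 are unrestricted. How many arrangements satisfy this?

21234

Let A_j be the event that the j-th constrained one is fixed. By inclusion-exclusion over the 5 events:
Σ_{j=0}^{5} (-1)^j C(5,j)(8-j)!
= C(5,0)·8! - C(5,1)·7! + C(5,2)·6! - C(5,3)·5! + C(5,4)·4! - C(5,5)·3!
= 40320 - 25200 + 7200 - 1200 + 120 - 6
= 21234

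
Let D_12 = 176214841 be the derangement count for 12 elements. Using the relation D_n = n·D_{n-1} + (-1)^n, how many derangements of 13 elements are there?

D_13 = 13·176214841 - 1 = 2290792932.

2290792932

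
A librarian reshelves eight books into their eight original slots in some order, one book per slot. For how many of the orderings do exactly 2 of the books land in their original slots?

Pick the 2 fixed positions: C(8,2) = 28 ways.
The other 6 form a derangement: !6 = 265.
Total: 28 × 265 = 7420.

7420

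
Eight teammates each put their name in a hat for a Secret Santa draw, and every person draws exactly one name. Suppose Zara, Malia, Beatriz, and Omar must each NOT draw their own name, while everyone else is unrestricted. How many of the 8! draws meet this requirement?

Let A_j be the event that the j-th constrained one is fixed. By inclusion-exclusion over the 4 events:
Σ_{j=0}^{4} (-1)^j C(4,j)(8-j)!
= C(4,0)·8! - C(4,1)·7! + C(4,2)·6! - C(4,3)·5! + C(4,4)·4!
= 40320 - 20160 + 4320 - 480 + 24
= 24024

24024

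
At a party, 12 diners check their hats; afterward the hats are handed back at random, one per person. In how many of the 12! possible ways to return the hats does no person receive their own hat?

176214841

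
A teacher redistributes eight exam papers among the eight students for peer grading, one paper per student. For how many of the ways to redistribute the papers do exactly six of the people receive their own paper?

28

Choose which 6 of the 8 are fixed: C(8,6) = 28.
The remaining 2 must be deranged: !2 = 1.
Total: 28 × 1 = 28.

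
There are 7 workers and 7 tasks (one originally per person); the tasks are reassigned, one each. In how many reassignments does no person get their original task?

!7 is the nearest integer to 7!/e.
7! = 5040, and 5040/e ≈ 1854.11, so !7 = 1854.

1854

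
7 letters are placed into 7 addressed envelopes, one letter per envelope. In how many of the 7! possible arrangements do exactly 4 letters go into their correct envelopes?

70

Pick the 4 fixed positions: C(7,4) = 35 ways.
The other 3 form a derangement: !3 = 2.
Total: 35 × 2 = 70.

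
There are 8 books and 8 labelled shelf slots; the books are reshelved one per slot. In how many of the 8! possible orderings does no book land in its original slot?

Use !n = (n-1)(!(n-1) + !(n-2)).
!8 = 7·(1854 + 265) = 7·2119 = 14833

14833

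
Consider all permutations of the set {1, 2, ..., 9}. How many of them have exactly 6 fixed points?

168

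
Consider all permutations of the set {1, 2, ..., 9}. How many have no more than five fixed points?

362675

Sum C(9,i)·!(9-i) for i = 0..5:
  i=0: C(9,0)·!9 = 1·133496 = 133496
  i=1: C(9,1)·!8 = 9·14833 = 133497
  i=2: C(9,2)·!7 = 36·1854 = 66744
  i=3: C(9,3)·!6 = 84·265 = 22260
  i=4: C(9,4)·!5 = 126·44 = 5544
  i=5: C(9,5)·!4 = 126·9 = 1134
Total = 362675.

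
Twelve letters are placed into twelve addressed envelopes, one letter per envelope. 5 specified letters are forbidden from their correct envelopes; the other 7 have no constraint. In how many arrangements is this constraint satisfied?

Let A_j be the event that the j-th constrained one is fixed. By inclusion-exclusion over the 5 events:
Σ_{j=0}^{5} (-1)^j C(5,j)(12-j)!
= C(5,0)·12! - C(5,1)·11! + C(5,2)·10! - C(5,3)·9! + C(5,4)·8! - C(5,5)·7!
= 479001600 - 199584000 + 36288000 - 3628800 + 201600 - 5040
= 312273360

312273360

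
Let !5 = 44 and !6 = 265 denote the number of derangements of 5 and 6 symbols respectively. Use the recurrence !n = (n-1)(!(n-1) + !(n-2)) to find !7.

!7 = (7-1)·(!6 + !5) = 6·(265 + 44) = 6·309 = 1854.

1854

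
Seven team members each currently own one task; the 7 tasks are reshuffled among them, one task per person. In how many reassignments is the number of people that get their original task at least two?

1331

# with exactly i fixed is C(7,i)·!(7-i); sum over i=2..7:
  i=2: C(7,2)·!5 = 21·44 = 924
  i=3: C(7,3)·!4 = 35·9 = 315
  i=4: C(7,4)·!3 = 35·2 = 70
  i=5: C(7,5)·!2 = 21·1 = 21
  i=6: C(7,6)·!1 = 7·0 = 0
  i=7: C(7,7)·!0 = 1·1 = 1
Total = 1331.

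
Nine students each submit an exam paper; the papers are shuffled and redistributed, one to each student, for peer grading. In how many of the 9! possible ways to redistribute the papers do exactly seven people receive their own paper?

36

Pick the 7 fixed positions: C(9,7) = 36 ways.
The remaining 2 must be deranged: !2 = 1.
Total: 36 × 1 = 36.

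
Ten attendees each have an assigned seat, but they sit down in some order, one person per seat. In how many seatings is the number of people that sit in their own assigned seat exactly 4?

55650

Pick the 4 fixed positions: C(10,4) = 210 ways.
The other 6 form a derangement: !6 = 265.
Total: 210 × 265 = 55650.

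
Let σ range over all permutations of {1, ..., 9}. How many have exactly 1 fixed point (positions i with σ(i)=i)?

133497

Choose which one of the 9 is fixed: C(9,1) = 9.
The other 8 form a derangement: !8 = 14833.
Total: 9 × 14833 = 133497.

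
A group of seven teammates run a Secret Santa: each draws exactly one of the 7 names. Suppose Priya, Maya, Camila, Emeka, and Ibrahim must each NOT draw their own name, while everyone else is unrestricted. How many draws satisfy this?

2428

Let A_j be the event that the j-th constrained one is fixed. By inclusion-exclusion over the 5 events:
Σ_{j=0}^{5} (-1)^j C(5,j)(7-j)!
= C(5,0)·7! - C(5,1)·6! + C(5,2)·5! - C(5,3)·4! + C(5,4)·3! - C(5,5)·2!
= 5040 - 3600 + 1200 - 240 + 30 - 2
= 2428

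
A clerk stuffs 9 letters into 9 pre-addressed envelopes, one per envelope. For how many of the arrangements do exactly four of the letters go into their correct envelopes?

Pick the 4 fixed positions: C(9,4) = 126 ways.
The other 5 form a derangement: !5 = 44.
Total: 126 × 44 = 5544.

5544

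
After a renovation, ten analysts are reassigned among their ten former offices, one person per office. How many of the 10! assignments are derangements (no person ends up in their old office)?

!10 = 10! · Σ_{k=0}^{10} (-1)^k/k!
= 10! - 10!/1! + 10!/2! - 10!/3! + 10!/4! - 10!/5! + 10!/6! - 10!/7! + 10!/8! - 10!/9! + 10!/10!
= 3628800 - 3628800 + 1814400 - 604800 + 151200 - 30240 + 5040 - 720 + 90 - 10 + 1
= 1334961

1334961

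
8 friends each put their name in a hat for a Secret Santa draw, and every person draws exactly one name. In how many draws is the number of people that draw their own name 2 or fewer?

37085

Sum C(8,i)·!(8-i) for i = 0..2:
  i=0: C(8,0)·!8 = 1·14833 = 14833
  i=1: C(8,1)·!7 = 8·1854 = 14832
  i=2: C(8,2)·!6 = 28·265 = 7420
Total = 37085.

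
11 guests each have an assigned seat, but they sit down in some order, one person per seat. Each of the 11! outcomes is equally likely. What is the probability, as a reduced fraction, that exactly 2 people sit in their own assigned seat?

16687/90720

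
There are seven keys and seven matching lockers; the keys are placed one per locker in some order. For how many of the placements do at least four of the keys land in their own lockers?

# with exactly i fixed is C(7,i)·!(7-i); sum over i=4..7:
  i=4: C(7,4)·!3 = 35·2 = 70
  i=5: C(7,5)·!2 = 21·1 = 21
  i=6: C(7,6)·!1 = 7·0 = 0
  i=7: C(7,7)·!0 = 1·1 = 1
Total = 92.

92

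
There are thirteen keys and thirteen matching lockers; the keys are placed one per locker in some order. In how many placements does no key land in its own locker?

Recurrence: !13 = 13·!12 + (-1)^13.
!13 = 13·176214841 - 1 = 2290792932

2290792932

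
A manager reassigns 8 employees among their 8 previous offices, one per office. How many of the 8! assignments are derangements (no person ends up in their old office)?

14833

By inclusion-exclusion, !8 = Σ (-1)^k · 8!/k! for k=0..8
= 8! - 8!/1! + 8!/2! - 8!/3! + 8!/4! - 8!/5! + 8!/6! - 8!/7! + 8!/8!
= 40320 - 40320 + 20160 - 6720 + 1680 - 336 + 56 - 8 + 1
= 14833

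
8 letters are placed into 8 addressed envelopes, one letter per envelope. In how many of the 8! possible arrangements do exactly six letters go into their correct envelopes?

28

Choose which 6 of the 8 are fixed: C(8,6) = 28.
The other 2 form a derangement: !2 = 1.
Total: 28 × 1 = 28.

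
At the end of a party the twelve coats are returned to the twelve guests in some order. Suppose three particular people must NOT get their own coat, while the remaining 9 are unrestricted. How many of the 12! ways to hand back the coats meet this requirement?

Let A_j be the event that the j-th constrained one is fixed. By inclusion-exclusion over the 3 events:
Σ_{j=0}^{3} (-1)^j C(3,j)(12-j)!
= C(3,0)·12! - C(3,1)·11! + C(3,2)·10! - C(3,3)·9!
= 479001600 - 119750400 + 10886400 - 362880
= 369774720

369774720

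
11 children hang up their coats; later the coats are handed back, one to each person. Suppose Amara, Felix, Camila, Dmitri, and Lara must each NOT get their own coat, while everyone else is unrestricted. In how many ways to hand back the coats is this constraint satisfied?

25022880

Inclusion-exclusion on the 5 forbidden self-matches:
Σ_{j=0}^{5} (-1)^j C(5,j)(11-j)!
= C(5,0)·11! - C(5,1)·10! + C(5,2)·9! - C(5,3)·8! + C(5,4)·7! - C(5,5)·6!
= 39916800 - 18144000 + 3628800 - 403200 + 25200 - 720
= 25022880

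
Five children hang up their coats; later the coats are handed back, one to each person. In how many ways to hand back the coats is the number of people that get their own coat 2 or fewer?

109

Sum C(5,i)·!(5-i) for i = 0..2:
  i=0: C(5,0)·!5 = 1·44 = 44
  i=1: C(5,1)·!4 = 5·9 = 45
  i=2: C(5,2)·!3 = 10·2 = 20
Total = 109.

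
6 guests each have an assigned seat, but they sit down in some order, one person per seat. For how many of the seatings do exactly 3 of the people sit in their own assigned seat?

Pick the 3 fixed positions: C(6,3) = 20 ways.
The other 3 form a derangement: !3 = 2.
Total: 20 × 2 = 40.

40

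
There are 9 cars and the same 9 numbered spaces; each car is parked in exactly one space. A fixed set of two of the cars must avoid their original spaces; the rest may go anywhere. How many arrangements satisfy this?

Let A_j be the event that the j-th constrained one is fixed. By inclusion-exclusion over the 2 events:
Σ_{j=0}^{2} (-1)^j C(2,j)(9-j)!
= C(2,0)·9! - C(2,1)·8! + C(2,2)·7!
= 362880 - 80640 + 5040
= 287280

287280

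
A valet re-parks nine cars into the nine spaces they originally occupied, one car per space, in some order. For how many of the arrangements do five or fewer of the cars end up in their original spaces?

Sum C(9,i)·!(9-i) for i = 0..5:
  i=0: C(9,0)·!9 = 1·133496 = 133496
  i=1: C(9,1)·!8 = 9·14833 = 133497
  i=2: C(9,2)·!7 = 36·1854 = 66744
  i=3: C(9,3)·!6 = 84·265 = 22260
  i=4: C(9,4)·!5 = 126·44 = 5544
  i=5: C(9,5)·!4 = 126·9 = 1134
Total = 362675.

362675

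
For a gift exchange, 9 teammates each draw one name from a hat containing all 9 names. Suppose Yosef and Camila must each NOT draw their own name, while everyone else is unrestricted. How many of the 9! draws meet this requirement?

287280

Let A_j be the event that the j-th constrained one is fixed. By inclusion-exclusion over the 2 events:
Σ_{j=0}^{2} (-1)^j C(2,j)(9-j)!
= C(2,0)·9! - C(2,1)·8! + C(2,2)·7!
= 362880 - 80640 + 5040
= 287280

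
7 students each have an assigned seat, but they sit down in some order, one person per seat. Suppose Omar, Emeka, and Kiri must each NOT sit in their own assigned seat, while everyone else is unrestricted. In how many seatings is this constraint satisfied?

3216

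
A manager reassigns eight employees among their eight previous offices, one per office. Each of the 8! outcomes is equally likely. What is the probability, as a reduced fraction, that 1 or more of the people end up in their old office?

3641/5760

Favorable outcomes: Σ_{i≥1} C(8,i)·!(8-i) = 8·1854 + 28·265 + 56·44 + 70·9 + 56·2 + 28·1 + 8·0 + 1·1 = 25487.
Total outcomes: 8! = 40320.
Probability = 25487/40320 = 3641/5760.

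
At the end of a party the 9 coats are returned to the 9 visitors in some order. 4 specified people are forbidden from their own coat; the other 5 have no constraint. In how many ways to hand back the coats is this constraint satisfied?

229080

Inclusion-exclusion on the 4 forbidden self-matches:
Σ_{j=0}^{4} (-1)^j C(4,j)(9-j)!
= C(4,0)·9! - C(4,1)·8! + C(4,2)·7! - C(4,3)·6! + C(4,4)·5!
= 362880 - 161280 + 30240 - 2880 + 120
= 229080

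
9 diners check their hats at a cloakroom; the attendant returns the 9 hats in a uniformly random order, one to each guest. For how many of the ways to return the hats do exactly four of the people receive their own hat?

5544

Choose which 4 of the 9 are fixed: C(9,4) = 126.
The other 5 form a derangement: !5 = 44.
Total: 126 × 44 = 5544.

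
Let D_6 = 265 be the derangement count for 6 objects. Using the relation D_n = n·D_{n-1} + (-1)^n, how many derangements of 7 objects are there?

1854

D_7 = 7·265 - 1 = 1854.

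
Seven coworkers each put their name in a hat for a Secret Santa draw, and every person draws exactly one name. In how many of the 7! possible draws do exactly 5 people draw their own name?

21

Pick the 5 fixed positions: C(7,5) = 21 ways.
The other 2 form a derangement: !2 = 1.
Total: 21 × 1 = 21.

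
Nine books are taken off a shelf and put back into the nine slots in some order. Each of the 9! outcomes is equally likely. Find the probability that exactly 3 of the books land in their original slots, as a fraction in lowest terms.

Favorable outcomes: C(9,3)·!6 = 84·265 = 22260.
Total outcomes: 9! = 362880.
Probability = 22260/362880 = 53/864.

53/864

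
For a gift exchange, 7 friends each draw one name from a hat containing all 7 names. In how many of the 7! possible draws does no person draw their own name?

Use !n = n·!(n-1) + (-1)^n.
!7 = 7·265 - 1 = 1854

1854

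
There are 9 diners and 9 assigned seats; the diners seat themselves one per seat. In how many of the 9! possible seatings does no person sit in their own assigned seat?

By inclusion-exclusion, !9 = Σ (-1)^k · 9!/k! for k=0..9
= 9! - 9!/1! + 9!/2! - 9!/3! + 9!/4! - 9!/5! + 9!/6! - 9!/7! + 9!/8! - 9!/9!
= 362880 - 362880 + 181440 - 60480 + 15120 - 3024 + 504 - 72 + 9 - 1
= 133496

133496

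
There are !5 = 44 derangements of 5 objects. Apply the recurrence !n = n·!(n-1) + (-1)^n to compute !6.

!6 = 6·44 + 1 = 265.

265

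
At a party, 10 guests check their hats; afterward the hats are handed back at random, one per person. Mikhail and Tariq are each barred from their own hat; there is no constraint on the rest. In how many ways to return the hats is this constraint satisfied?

2943360

Inclusion-exclusion on the 2 forbidden self-matches:
Σ_{j=0}^{2} (-1)^j C(2,j)(10-j)!
= C(2,0)·10! - C(2,1)·9! + C(2,2)·8!
= 3628800 - 725760 + 40320
= 2943360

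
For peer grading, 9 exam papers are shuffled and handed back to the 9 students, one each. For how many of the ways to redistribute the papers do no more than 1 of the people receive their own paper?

266993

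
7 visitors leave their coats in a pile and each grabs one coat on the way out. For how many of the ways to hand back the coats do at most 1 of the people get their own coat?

3709

Sum C(7,i)·!(7-i) for i = 0..1:
  i=0: C(7,0)·!7 = 1·1854 = 1854
  i=1: C(7,1)·!6 = 7·265 = 1855
Total = 3709.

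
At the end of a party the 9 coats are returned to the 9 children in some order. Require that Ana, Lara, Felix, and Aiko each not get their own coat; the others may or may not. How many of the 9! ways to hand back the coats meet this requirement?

229080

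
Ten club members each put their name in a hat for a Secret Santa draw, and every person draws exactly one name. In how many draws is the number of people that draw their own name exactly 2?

667485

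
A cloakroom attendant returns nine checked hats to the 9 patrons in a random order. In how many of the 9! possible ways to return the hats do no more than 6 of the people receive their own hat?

362843

Sum C(9,i)·!(9-i) for i = 0..6:
  i=0: C(9,0)·!9 = 1·133496 = 133496
  i=1: C(9,1)·!8 = 9·14833 = 133497
  i=2: C(9,2)·!7 = 36·1854 = 66744
  i=3: C(9,3)·!6 = 84·265 = 22260
  i=4: C(9,4)·!5 = 126·44 = 5544
  i=5: C(9,5)·!4 = 126·9 = 1134
  i=6: C(9,6)·!3 = 84·2 = 168
Total = 362843.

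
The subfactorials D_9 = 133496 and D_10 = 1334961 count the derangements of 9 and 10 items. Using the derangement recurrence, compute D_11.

D_11 = (11-1)·(D_10 + D_9) = 10·(1334961 + 133496) = 10·1468457 = 14684570.

14684570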